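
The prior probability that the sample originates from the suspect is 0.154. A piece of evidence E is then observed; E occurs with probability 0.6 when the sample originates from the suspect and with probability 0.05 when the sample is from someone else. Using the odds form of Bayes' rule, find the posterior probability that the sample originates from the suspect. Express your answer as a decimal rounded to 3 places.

Prior odds = 0.154/(1−0.154) = 0.18203.
Likelihood ratio for E = 0.6/0.05 = 12.000.
Posterior odds = prior odds × LR = 2.1844.
Posterior probability = odds/(1+odds) = 2.1844/3.1844 = 0.686.

Posterior probability ≈ 0.686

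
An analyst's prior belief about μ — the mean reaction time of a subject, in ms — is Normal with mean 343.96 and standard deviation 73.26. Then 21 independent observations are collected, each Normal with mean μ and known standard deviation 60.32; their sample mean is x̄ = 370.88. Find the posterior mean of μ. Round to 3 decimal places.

With known σ, the Normal prior is conjugate. Weight on the data is w = (n/σ²)/(n/σ² + 1/τ₀²) = 0.00577161/(0.00577161+0.00018632) = 0.96873.
Posterior mean = w·x̄ + (1−w)·μ₀ = 0.96873·370.88 + 0.031273·343.96 = 370.038.

Posterior mean ≈ 370.038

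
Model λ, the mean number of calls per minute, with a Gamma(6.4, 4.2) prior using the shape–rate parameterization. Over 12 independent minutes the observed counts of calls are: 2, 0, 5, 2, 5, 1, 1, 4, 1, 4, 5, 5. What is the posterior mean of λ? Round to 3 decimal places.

Total count ∑xᵢ = 35 over n = 12 minutes.
Gamma is conjugate to the Poisson likelihood: posterior is Gamma(shape = 6.4+35 = 41.4, rate = 4.2+12 = 16.2).
E[λ | data] = 41.4/16.2 = 2.556.

Posterior mean ≈ 2.556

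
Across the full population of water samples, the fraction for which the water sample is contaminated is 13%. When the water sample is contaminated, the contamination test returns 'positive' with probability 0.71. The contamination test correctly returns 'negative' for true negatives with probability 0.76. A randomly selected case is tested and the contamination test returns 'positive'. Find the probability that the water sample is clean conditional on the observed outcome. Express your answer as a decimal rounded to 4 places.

P(¬H | E) ≈ 0.6935

Write H for 'the water sample is contaminated'. Prior odds H:¬H = 0.13/0.87 = 0.14943. For the 'positive' outcome, the likelihood ratio is 0.71/0.24 = 2.9583.
Posterior odds = 0.14943 × 2.9583 = 0.44205, so P(H|E) = 0.44205/(1+0.44205) = 0.3065. Then P(¬H|E) = 1 − 0.3065 = 0.6935.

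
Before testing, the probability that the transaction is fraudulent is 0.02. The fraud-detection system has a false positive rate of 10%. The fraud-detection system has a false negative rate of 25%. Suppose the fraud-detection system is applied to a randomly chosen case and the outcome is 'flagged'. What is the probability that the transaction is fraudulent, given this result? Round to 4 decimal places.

P(H | E) ≈ 0.1327

Write H for 'the transaction is fraudulent'. Prior odds H:¬H = 0.02/0.98 = 0.020408. For the 'flagged' outcome, the likelihood ratio is 0.75/0.1 = 7.5000.
Posterior odds = 0.020408 × 7.5000 = 0.15306, so P(H|E) = 0.15306/(1+0.15306) = 0.1327.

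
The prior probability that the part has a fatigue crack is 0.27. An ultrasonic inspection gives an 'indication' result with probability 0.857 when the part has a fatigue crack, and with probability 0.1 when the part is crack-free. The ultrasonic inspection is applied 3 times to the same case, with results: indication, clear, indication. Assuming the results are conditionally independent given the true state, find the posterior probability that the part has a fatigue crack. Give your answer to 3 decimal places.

Let H be the event that the part has a fatigue crack; start with P(H) = 0.27. P('indication'|H) = 0.857, P('indication'|¬H) = 0.1.
Update on result 1 ('indication'): P(H) ← 0.857·0.2700 / (0.857·0.2700 + 0.1·0.7300) = 0.23139/0.30439 = 0.7602.
Update on result 2 ('clear'): P(H) ← 0.143·0.7602 / (0.143·0.7602 + 0.9·0.2398) = 0.10871/0.32455 = 0.3349.
Update on result 3 ('indication'): P(H) ← 0.857·0.3349 / (0.857·0.3349 + 0.1·0.6651) = 0.28705/0.35355 = 0.8119.

Posterior P(H) ≈ 0.812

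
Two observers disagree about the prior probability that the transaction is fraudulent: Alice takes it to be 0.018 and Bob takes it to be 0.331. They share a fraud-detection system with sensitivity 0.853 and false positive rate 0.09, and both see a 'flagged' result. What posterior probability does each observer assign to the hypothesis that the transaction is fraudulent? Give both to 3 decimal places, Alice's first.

The likelihood ratio for a 'flagged' result is 0.853/0.09 = 9.4778.
Alice: prior odds 0.018/0.982 = 0.018330; posterior odds 0.17373; posterior probability 0.148.
Bob: prior odds 0.331/0.669 = 0.49477; posterior odds 4.6893; posterior probability 0.824.

Alice: 0.148; Bob: 0.824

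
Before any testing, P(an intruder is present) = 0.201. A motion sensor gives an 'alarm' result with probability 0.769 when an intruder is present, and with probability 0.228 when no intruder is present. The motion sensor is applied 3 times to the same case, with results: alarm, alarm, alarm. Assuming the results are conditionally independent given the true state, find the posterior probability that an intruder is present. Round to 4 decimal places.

Posterior P(H) ≈ 0.9061

Let H be the event that an intruder is present; start with P(H) = 0.201. P('alarm'|H) = 0.769, P('alarm'|¬H) = 0.228.
Update on result 1 ('alarm'): P(H) ← 0.769·0.2010 / (0.769·0.2010 + 0.228·0.7990) = 0.15457/0.33674 = 0.4590.
Update on result 2 ('alarm'): P(H) ← 0.769·0.4590 / (0.769·0.4590 + 0.228·0.5410) = 0.35298/0.47633 = 0.7411.
Update on result 3 ('alarm'): P(H) ← 0.769·0.7411 / (0.769·0.7411 + 0.228·0.2589) = 0.56987/0.62891 = 0.9061.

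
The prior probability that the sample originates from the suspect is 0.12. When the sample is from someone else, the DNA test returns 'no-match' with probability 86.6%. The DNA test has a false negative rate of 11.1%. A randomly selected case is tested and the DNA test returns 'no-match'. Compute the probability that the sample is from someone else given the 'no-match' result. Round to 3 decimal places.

P(¬H | E) ≈ 0.983

Let H be the event that the sample originates from the suspect. P(H) = 0.12, so P(¬H) = 0.88. With E the 'no-match' result, P(E|H) = 0.111 and P(E|¬H) = 0.866.
P(E) = 0.111·0.12 + 0.866·0.88 = 0.013320 + 0.76208 = 0.77540.
By Bayes' theorem, P(H|E) = 0.013320 / 0.77540 = 0.017. Hence P(¬H|E) = 1 − 0.017 = 0.983.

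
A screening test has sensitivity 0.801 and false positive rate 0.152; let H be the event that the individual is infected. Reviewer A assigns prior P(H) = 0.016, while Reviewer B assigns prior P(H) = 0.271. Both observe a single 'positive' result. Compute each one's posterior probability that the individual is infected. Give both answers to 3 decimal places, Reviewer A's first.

Reviewer A: 0.079; Reviewer B: 0.662

The likelihood ratio for a 'positive' result is 0.801/0.152 = 5.2697.
Reviewer A: prior odds 0.016/0.984 = 0.016260; posterior odds 0.085687; posterior probability 0.079.
Reviewer B: prior odds 0.271/0.729 = 0.37174; posterior odds 1.9590; posterior probability 0.662.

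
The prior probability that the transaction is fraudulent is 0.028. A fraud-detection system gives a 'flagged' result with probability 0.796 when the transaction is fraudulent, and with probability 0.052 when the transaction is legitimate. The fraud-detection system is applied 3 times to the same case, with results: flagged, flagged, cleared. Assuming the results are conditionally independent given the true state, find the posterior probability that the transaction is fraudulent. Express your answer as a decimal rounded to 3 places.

With H the event that the transaction is fraudulent, the joint likelihood of the observed sequence is P(data|H) = 0.796·0.796·0.204 = 0.12926 and P(data|¬H) = 0.052·0.052·0.948 = 0.0025634.
Bayes: P(H|data) = 0.028·0.12926 / (0.028·0.12926 + 0.972·0.0025634) = 0.0036192/0.0061108 = 0.5923.

Posterior P(H) ≈ 0.592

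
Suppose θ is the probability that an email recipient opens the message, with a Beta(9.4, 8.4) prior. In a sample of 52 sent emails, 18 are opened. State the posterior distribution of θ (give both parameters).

Observing 18 successes and 34 failures updates Beta(9.4, 8.4) by adding the success and failure counts to the two shape parameters: α = 9.4+18 = 27.4, β = 8.4+34 = 42.4.

Posterior: Beta(27.4, 42.4)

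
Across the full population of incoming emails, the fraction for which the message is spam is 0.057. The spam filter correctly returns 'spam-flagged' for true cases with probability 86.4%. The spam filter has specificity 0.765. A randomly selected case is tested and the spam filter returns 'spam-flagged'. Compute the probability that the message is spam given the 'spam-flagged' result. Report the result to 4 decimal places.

P(H | E) ≈ 0.1818

Write H for 'the message is spam'. Prior odds H:¬H = 0.057/0.943 = 0.060445. For the 'spam-flagged' outcome, the likelihood ratio is 0.864/0.235 = 3.6766.
Posterior odds = 0.060445 × 3.6766 = 0.22223, so P(H|E) = 0.22223/(1+0.22223) = 0.1818.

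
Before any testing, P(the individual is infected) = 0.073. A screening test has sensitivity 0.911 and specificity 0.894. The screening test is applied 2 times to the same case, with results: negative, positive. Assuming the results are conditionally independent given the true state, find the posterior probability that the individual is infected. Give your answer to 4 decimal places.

Posterior P(H) ≈ 0.0631

Let H be the event that the individual is infected; start with P(H) = 0.073. P('positive'|H) = 0.911, P('positive'|¬H) = 0.106.
Update on result 1 ('negative'): P(H) ← 0.089·0.0730 / (0.089·0.0730 + 0.894·0.9270) = 0.0064970/0.83524 = 0.0078.
Update on result 2 ('positive'): P(H) ← 0.911·0.0078 / (0.911·0.0078 + 0.106·0.9922) = 0.0070863/0.11226 = 0.0631.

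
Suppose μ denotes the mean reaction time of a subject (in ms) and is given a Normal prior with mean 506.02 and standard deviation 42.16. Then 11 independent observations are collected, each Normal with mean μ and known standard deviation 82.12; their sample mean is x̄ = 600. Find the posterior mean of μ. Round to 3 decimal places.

Posterior mean ≈ 575.898

Prior precision 1/τ₀² = 1/42.16² = 0.00056260; data precision n/σ² = 11/82.12² = 0.00163115.
Posterior precision = 0.00056260 + 0.00163115 = 0.00219375.
Posterior mean = (0.00056260·506.02 + 0.00163115·600) / 0.00219375 = 575.898.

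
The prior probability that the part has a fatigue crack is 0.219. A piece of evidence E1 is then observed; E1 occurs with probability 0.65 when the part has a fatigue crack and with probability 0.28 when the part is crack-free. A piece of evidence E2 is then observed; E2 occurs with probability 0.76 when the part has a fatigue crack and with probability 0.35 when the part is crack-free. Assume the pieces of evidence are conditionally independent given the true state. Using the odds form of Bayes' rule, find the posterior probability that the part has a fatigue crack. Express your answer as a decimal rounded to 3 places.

Prior odds = 0.219/(1−0.219) = 0.28041. In log-odds, ln(0.28041) = -1.2715.
Add log likelihood ratios: ln(2.3214) + ln(2.1714) = 1.6176.
Posterior log-odds = 0.34606, so posterior odds = exp(0.34606) = 1.4135. Converting, P(H|E) = 1.4135/2.4135 = 0.586.

Posterior probability ≈ 0.586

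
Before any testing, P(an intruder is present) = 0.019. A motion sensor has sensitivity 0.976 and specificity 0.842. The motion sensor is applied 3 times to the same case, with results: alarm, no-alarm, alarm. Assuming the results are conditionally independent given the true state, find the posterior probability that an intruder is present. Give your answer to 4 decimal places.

Posterior P(H) ≈ 0.0206

Let H be the event that an intruder is present; start with P(H) = 0.019. P('alarm'|H) = 0.976, P('alarm'|¬H) = 0.158.
Update on result 1 ('alarm'): P(H) ← 0.976·0.0190 / (0.976·0.0190 + 0.158·0.9810) = 0.018544/0.17354 = 0.1069.
Update on result 2 ('no-alarm'): P(H) ← 0.024·0.1069 / (0.024·0.1069 + 0.842·0.8931) = 0.0025645/0.75459 = 0.0034.
Update on result 3 ('alarm'): P(H) ← 0.976·0.0034 / (0.976·0.0034 + 0.158·0.9966) = 0.0033170/0.16078 = 0.0206.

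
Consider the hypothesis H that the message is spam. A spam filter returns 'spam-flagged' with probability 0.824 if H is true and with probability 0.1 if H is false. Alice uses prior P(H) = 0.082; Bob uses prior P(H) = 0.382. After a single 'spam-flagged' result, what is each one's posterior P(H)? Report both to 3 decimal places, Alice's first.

Alice: 0.424; Bob: 0.836

P('+'|H) = 0.824, P('+'|¬H) = 0.1.
Alice: numerator 0.824·0.082 = 0.067568; evidence = 0.067568+0.1·0.918 = 0.15937; posterior = 0.424.
Bob: numerator 0.824·0.382 = 0.31477; evidence = 0.31477+0.1·0.618 = 0.37657; posterior = 0.836.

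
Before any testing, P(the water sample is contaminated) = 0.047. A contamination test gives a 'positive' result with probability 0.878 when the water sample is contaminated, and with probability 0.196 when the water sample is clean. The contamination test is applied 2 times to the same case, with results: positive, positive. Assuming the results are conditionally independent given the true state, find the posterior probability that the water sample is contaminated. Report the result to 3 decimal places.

Let H be the event that the water sample is contaminated; start with P(H) = 0.047. P('positive'|H) = 0.878, P('positive'|¬H) = 0.196.
Update on result 1 ('positive'): P(H) ← 0.878·0.0470 / (0.878·0.0470 + 0.196·0.9530) = 0.041266/0.22805 = 0.1809.
Update on result 2 ('positive'): P(H) ← 0.878·0.1809 / (0.878·0.1809 + 0.196·0.8191) = 0.15887/0.31941 = 0.4974.

Posterior P(H) ≈ 0.497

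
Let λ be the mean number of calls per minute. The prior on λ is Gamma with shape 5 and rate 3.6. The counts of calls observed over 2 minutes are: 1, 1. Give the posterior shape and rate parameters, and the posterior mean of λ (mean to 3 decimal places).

Posterior: Gamma(shape=7, rate=5.6); mean ≈ 1.250

The Poisson likelihood adds the total count to the shape and the number of exposure periods to the rate. Here ∑xᵢ = 2 and n = 2, so shape 5→7 and rate 3.6→5.6.
E[λ | data] = 7/5.6 = 1.250.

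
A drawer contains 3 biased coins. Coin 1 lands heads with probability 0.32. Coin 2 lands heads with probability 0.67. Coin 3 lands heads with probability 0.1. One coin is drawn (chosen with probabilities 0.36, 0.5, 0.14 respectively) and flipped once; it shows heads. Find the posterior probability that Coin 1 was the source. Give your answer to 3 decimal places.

P(heads|C1) = 0.32; P(heads|C2) = 0.67; P(heads|C3) = 0.1.
Prior × likelihood for each source: 0.36·0.32=0.1152, 0.5·0.67=0.3350, 0.14·0.1=0.01400. Summing gives P(heads) = 0.46420.
P(Coin 1 | heads) = 0.1152 / 0.46420 = 0.248.

Posterior probability ≈ 0.248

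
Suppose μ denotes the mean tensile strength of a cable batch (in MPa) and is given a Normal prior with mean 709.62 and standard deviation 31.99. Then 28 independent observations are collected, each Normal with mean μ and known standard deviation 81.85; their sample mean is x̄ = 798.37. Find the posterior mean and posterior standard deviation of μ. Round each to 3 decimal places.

Posterior mean ≈ 781.552; posterior SD ≈ 13.926

With known σ, the Normal prior is conjugate. Weight on the data is w = (n/σ²)/(n/σ² + 1/τ₀²) = 0.00417946/(0.00417946+0.00097717) = 0.81050.
Posterior mean = w·x̄ + (1−w)·μ₀ = 0.81050·798.37 + 0.18950·709.62 = 781.552. Posterior variance = 1/(0.00417946+0.00097717) = 193.925, so SD = 13.926.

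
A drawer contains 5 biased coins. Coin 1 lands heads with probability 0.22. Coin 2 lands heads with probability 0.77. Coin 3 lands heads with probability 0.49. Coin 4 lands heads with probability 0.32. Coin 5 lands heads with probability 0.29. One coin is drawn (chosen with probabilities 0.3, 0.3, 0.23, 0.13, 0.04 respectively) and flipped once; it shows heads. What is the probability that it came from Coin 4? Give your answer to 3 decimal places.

Tabulate prior·likelihood by source: [1] prior 0.3, lik 0.22, product 0.06600; [2] prior 0.3, lik 0.77, product 0.2310; [3] prior 0.23, lik 0.49, product 0.1127; [4] prior 0.13, lik 0.32, product 0.04160; [5] prior 0.04, lik 0.29, product 0.01160.
Normalizing constant = 0.46290; the posterior for Coin 4 is its product over the sum, 0.04160/0.46290 = 0.090.

Posterior probability ≈ 0.090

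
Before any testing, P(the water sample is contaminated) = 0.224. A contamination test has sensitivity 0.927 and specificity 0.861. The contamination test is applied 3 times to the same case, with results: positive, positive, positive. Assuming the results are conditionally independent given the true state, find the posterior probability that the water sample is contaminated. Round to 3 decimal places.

Let H be the event that the water sample is contaminated; start with P(H) = 0.224. P('positive'|H) = 0.927, P('positive'|¬H) = 0.139.
Update on result 1 ('positive'): P(H) ← 0.927·0.2240 / (0.927·0.2240 + 0.139·0.7760) = 0.20765/0.31551 = 0.6581.
Update on result 2 ('positive'): P(H) ← 0.927·0.6581 / (0.927·0.6581 + 0.139·0.3419) = 0.61009/0.65761 = 0.9277.
Update on result 3 ('positive'): P(H) ← 0.927·0.9277 / (0.927·0.9277 + 0.139·0.0723) = 0.86001/0.87006 = 0.9885.

Posterior P(H) ≈ 0.988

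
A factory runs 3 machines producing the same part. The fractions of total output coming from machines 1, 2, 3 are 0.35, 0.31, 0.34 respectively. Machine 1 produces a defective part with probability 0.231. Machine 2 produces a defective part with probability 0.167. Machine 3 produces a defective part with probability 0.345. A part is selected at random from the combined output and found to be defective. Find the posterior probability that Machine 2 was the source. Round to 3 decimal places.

Posterior probability ≈ 0.207

P(defective|M1) = 0.231; P(defective|M2) = 0.167; P(defective|M3) = 0.345.
Prior × likelihood for each source: 0.35·0.231=0.08085, 0.31·0.167=0.05177, 0.34·0.345=0.1173. Summing gives P(defective) = 0.24992.
P(Machine 2 | defective) = 0.05177 / 0.24992 = 0.207.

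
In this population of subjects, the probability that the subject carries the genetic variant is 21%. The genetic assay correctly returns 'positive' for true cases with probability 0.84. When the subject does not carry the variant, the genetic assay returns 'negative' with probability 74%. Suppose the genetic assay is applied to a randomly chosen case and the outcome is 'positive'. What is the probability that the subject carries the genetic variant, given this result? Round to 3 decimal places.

P(H | E) ≈ 0.462

Let H be the event that the subject carries the genetic variant. P(H) = 0.21, so P(¬H) = 0.79. With E the 'positive' result, P(E|H) = 0.84 and P(E|¬H) = 0.26.
P(E) = 0.84·0.21 + 0.26·0.79 = 0.17640 + 0.20540 = 0.38180.
By Bayes' theorem, P(H|E) = 0.17640 / 0.38180 = 0.462.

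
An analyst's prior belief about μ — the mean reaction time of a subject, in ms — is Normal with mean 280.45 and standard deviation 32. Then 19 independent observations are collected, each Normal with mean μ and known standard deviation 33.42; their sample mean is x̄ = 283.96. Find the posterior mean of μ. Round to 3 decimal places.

Prior precision 1/τ₀² = 1/32² = 0.00097656; data precision n/σ² = 19/33.42² = 0.0170114.
Posterior precision = 0.00097656 + 0.0170114 = 0.0179880.
Posterior mean = (0.00097656·280.45 + 0.0170114·283.96) / 0.0179880 = 283.769.

Posterior mean ≈ 283.769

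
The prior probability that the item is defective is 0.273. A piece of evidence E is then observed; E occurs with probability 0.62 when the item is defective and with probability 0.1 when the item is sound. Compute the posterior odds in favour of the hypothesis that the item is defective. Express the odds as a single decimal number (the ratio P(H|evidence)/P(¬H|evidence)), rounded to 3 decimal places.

Prior odds = 0.273/(1−0.273) = 0.37552. In log-odds, ln(0.37552) = -0.97945.
Add log likelihood ratio: ln(6.2000) = 1.8245.
Posterior log-odds = 0.84509, so posterior odds = exp(0.84509) = 2.3282.

Posterior odds ≈ 2.328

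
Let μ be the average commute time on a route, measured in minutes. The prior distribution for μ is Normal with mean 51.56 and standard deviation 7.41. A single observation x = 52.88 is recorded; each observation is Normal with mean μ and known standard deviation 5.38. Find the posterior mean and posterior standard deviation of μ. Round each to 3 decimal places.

With known σ, the Normal prior is conjugate. Weight on the data is w = (n/σ²)/(n/σ² + 1/τ₀²) = 0.0345490/(0.0345490+0.0182122) = 0.65482.
Posterior mean = w·x̄ + (1−w)·μ₀ = 0.65482·52.88 + 0.34518·51.56 = 52.424. Posterior variance = 1/(0.0345490+0.0182122) = 18.9533, so SD = 4.354.

Posterior mean ≈ 52.424; posterior SD ≈ 4.354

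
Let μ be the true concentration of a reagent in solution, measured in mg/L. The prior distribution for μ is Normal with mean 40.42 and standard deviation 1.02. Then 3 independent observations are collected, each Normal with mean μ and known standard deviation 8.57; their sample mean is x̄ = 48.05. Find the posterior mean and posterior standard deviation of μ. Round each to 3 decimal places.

Prior precision 1/τ₀² = 1/1.02² = 0.961169; data precision n/σ² = 3/8.57² = 0.0408469.
Posterior precision = 0.961169 + 0.0408469 = 1.00202, giving posterior SD = 1/√1.00202 = 0.999.
Posterior mean = (0.961169·40.42 + 0.0408469·48.05) / 1.00202 = 40.731.

Posterior mean ≈ 40.731; posterior SD ≈ 0.999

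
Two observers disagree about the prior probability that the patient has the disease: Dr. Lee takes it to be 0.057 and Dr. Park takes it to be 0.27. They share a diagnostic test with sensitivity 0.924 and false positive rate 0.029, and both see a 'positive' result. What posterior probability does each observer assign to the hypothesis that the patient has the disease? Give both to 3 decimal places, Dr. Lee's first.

Dr. Lee: 0.658; Dr. Park: 0.922

P('+'|H) = 0.924, P('+'|¬H) = 0.029.
Dr. Lee: numerator 0.924·0.057 = 0.052668; evidence = 0.052668+0.029·0.943 = 0.080015; posterior = 0.658.
Dr. Park: numerator 0.924·0.27 = 0.24948; evidence = 0.24948+0.029·0.73 = 0.27065; posterior = 0.922.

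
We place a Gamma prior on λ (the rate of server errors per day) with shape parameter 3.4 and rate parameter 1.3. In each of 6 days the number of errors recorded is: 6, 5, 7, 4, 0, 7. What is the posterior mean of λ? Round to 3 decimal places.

Posterior mean ≈ 4.438

The Poisson likelihood adds the total count to the shape and the number of exposure periods to the rate. Here ∑xᵢ = 29 and n = 6, so shape 3.4→32.4 and rate 1.3→7.3.
E[λ | data] = 32.4/7.3 = 4.438.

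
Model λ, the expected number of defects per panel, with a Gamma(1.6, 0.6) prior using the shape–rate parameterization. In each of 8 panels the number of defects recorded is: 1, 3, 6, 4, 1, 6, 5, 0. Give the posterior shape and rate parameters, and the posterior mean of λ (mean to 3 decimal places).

Total count ∑xᵢ = 26 over n = 8 panels.
Gamma is conjugate to the Poisson likelihood: posterior is Gamma(shape = 1.6+26 = 27.6, rate = 0.6+8 = 8.6).
Posterior mean = shape/rate = 27.6/8.6 = 3.209.

Posterior: Gamma(shape=27.6, rate=8.6); mean ≈ 3.209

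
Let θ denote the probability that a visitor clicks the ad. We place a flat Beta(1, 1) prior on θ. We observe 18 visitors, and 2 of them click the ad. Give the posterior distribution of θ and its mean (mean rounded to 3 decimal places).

Observing 2 successes and 16 failures updates Beta(1, 1) by adding the success and failure counts to the two shape parameters: α = 1+2 = 3, β = 1+16 = 17.
E[θ | data] = 3/(3+17) = 0.150.

Posterior: Beta(3, 17); mean ≈ 0.150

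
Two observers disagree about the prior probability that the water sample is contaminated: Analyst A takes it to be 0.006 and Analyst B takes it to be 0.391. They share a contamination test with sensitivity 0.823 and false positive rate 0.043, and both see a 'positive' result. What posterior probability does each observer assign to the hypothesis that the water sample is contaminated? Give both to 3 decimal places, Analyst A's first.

Analyst A: 0.104; Analyst B: 0.925

The likelihood ratio for a 'positive' result is 0.823/0.043 = 19.140.
Analyst A: prior odds 0.006/0.994 = 0.0060362; posterior odds 0.11553; posterior probability 0.104.
Analyst B: prior odds 0.391/0.609 = 0.64204; posterior odds 12.288; posterior probability 0.925.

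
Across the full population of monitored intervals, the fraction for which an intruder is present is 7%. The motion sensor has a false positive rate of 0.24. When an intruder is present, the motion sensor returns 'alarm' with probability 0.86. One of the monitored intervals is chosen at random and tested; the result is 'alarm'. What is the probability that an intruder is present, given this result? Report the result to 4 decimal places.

P(H | E) ≈ 0.2124

Let H be the event that an intruder is present. P(H) = 0.07, so P(¬H) = 0.93. With E the 'alarm' result, P(E|H) = 0.86 and P(E|¬H) = 0.24.
P(E) = 0.86·0.07 + 0.24·0.93 = 0.060200 + 0.22320 = 0.28340.
By Bayes' theorem, P(H|E) = 0.060200 / 0.28340 = 0.2124.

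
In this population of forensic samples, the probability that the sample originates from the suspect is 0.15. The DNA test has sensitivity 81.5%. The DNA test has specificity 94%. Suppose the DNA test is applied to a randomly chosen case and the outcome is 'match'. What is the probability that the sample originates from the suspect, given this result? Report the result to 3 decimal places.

P(H | E) ≈ 0.706

Write H for 'the sample originates from the suspect'. Prior odds H:¬H = 0.15/0.85 = 0.17647. For the 'match' outcome, the likelihood ratio is 0.815/0.06 = 13.583.
Posterior odds = 0.17647 × 13.583 = 2.3971, so P(H|E) = 2.3971/(1+2.3971) = 0.706.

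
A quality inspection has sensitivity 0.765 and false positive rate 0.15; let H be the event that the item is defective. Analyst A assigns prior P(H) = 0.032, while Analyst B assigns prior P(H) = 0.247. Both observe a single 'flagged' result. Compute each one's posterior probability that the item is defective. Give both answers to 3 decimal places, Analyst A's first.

Analyst A: 0.144; Analyst B: 0.626

The likelihood ratio for a 'flagged' result is 0.765/0.15 = 5.1000.
Analyst A: prior odds 0.032/0.968 = 0.033058; posterior odds 0.16860; posterior probability 0.144.
Analyst B: prior odds 0.247/0.753 = 0.32802; posterior odds 1.6729; posterior probability 0.626.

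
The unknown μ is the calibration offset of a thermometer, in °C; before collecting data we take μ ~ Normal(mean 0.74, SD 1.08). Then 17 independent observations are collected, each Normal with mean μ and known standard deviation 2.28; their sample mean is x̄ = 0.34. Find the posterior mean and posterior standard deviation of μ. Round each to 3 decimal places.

Posterior mean ≈ 0.423; posterior SD ≈ 0.492

Prior precision 1/τ₀² = 1/1.08² = 0.857339; data precision n/σ² = 17/2.28² = 3.27024.
Posterior precision = 0.857339 + 3.27024 = 4.12758, giving posterior SD = 1/√4.12758 = 0.492.
Posterior mean = (0.857339·0.74 + 3.27024·0.34) / 4.12758 = 0.423.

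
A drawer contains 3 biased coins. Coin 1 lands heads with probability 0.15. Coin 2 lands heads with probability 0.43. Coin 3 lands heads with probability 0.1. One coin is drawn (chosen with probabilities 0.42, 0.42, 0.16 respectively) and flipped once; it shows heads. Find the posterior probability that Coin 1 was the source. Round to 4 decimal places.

P(heads|C1) = 0.15; P(heads|C2) = 0.43; P(heads|C3) = 0.1.
Prior × likelihood for each source: 0.42·0.15=0.06300, 0.42·0.43=0.1806, 0.16·0.1=0.01600. Summing gives P(heads) = 0.25960.
P(Coin 1 | heads) = 0.06300 / 0.25960 = 0.2427.

Posterior probability ≈ 0.2427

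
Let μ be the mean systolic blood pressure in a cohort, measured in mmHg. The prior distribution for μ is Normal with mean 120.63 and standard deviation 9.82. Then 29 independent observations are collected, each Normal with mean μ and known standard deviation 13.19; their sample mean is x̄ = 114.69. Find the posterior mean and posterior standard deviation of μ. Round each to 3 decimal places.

With known σ, the Normal prior is conjugate. Weight on the data is w = (n/σ²)/(n/σ² + 1/τ₀²) = 0.166690/(0.166690+0.0103700) = 0.94143.
Posterior mean = w·x̄ + (1−w)·μ₀ = 0.94143·114.69 + 0.058568·120.63 = 115.038. Posterior variance = 1/(0.166690+0.0103700) = 5.64782, so SD = 2.377.

Posterior mean ≈ 115.038; posterior SD ≈ 2.377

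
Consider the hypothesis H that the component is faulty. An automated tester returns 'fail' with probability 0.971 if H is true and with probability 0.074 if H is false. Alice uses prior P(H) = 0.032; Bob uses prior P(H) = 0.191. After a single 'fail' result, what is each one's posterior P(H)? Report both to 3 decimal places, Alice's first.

Alice: 0.303; Bob: 0.756

The likelihood ratio for a 'fail' result is 0.971/0.074 = 13.122.
Alice: prior odds 0.032/0.968 = 0.033058; posterior odds 0.43377; posterior probability 0.303.
Bob: prior odds 0.191/0.809 = 0.23609; posterior odds 3.0979; posterior probability 0.756.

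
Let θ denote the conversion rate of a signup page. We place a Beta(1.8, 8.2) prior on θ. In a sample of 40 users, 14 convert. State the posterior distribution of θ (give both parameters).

Posterior: Beta(15.8, 34.2)

Observing 14 successes and 26 failures updates Beta(1.8, 8.2) by adding the success and failure counts to the two shape parameters: α = 1.8+14 = 15.8, β = 8.2+26 = 34.2.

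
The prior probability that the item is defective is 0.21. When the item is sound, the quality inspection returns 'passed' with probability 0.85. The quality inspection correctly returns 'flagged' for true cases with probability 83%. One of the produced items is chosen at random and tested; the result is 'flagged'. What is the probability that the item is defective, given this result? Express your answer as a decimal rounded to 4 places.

Write H for 'the item is defective'. Prior odds H:¬H = 0.21/0.79 = 0.26582. For the 'flagged' outcome, the likelihood ratio is 0.83/0.15 = 5.5333.
Posterior odds = 0.26582 × 5.5333 = 1.4709, so P(H|E) = 1.4709/(1+1.4709) = 0.5953.

P(H | E) ≈ 0.5953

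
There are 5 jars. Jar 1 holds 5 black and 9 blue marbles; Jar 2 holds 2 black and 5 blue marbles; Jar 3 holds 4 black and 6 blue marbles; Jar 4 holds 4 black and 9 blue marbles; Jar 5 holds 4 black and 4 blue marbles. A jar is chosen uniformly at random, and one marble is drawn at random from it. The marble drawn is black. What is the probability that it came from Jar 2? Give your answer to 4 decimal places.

Posterior probability ≈ 0.1544

P(black|Jar 1) = 0.3571; P(black|Jar 2) = 0.2857; P(black|Jar 3) = 0.4; P(black|Jar 4) = 0.3077; P(black|Jar 5) = 0.5.
Prior × likelihood for each source: 0.2·0.3571=0.07143, 0.2·0.2857=0.05714, 0.2·0.4=0.08000, 0.2·0.3077=0.06154, 0.2·0.5=0.1000. Summing gives P(black) = 0.37011.
P(Jar 2 | black) = 0.05714 / 0.37011 = 0.1544.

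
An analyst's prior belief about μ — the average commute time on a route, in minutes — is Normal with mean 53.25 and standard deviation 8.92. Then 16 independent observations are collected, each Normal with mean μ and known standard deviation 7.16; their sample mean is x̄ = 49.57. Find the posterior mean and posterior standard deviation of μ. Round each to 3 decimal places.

With known σ, the Normal prior is conjugate. Weight on the data is w = (n/σ²)/(n/σ² + 1/τ₀²) = 0.312100/(0.312100+0.0125681) = 0.96129.
Posterior mean = w·x̄ + (1−w)·μ₀ = 0.96129·49.57 + 0.038711·53.25 = 49.712. Posterior variance = 1/(0.312100+0.0125681) = 3.08007, so SD = 1.755.

Posterior mean ≈ 49.712; posterior SD ≈ 1.755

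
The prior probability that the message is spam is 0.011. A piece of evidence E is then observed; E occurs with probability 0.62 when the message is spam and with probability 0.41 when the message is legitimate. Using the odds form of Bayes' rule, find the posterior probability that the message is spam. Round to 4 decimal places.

Prior odds = 0.011/(1−0.011) = 0.011122. In log-odds, ln(0.011122) = -4.4988.
Add log likelihood ratio: ln(1.5122) = 0.41356.
Posterior log-odds = -4.0852, so posterior odds = exp(-4.0852) = 0.016819. Converting, P(H|E) = 0.016819/1.0168 = 0.0165.

Posterior probability ≈ 0.0165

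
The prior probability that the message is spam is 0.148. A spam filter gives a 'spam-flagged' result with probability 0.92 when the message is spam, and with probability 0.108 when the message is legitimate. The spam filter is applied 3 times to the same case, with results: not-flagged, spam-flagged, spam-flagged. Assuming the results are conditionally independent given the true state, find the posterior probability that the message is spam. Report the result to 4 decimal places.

Let H be the event that the message is spam; start with P(H) = 0.148. P('spam-flagged'|H) = 0.92, P('spam-flagged'|¬H) = 0.108.
Update on result 1 ('not-flagged'): P(H) ← 0.08·0.1480 / (0.08·0.1480 + 0.892·0.8520) = 0.011840/0.77182 = 0.0153.
Update on result 2 ('spam-flagged'): P(H) ← 0.92·0.0153 / (0.92·0.0153 + 0.108·0.9847) = 0.014113/0.12046 = 0.1172.
Update on result 3 ('spam-flagged'): P(H) ← 0.92·0.1172 / (0.92·0.1172 + 0.108·0.8828) = 0.10779/0.20314 = 0.5306.

Posterior P(H) ≈ 0.5306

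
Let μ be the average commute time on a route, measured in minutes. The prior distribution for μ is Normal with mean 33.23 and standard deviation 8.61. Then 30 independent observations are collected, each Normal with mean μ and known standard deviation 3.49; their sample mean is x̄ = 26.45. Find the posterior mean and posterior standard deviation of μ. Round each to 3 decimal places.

Posterior mean ≈ 26.487; posterior SD ≈ 0.635

Prior precision 1/τ₀² = 1/8.61² = 0.0134894; data precision n/σ² = 30/3.49² = 2.46303.
Posterior precision = 0.0134894 + 2.46303 = 2.47652, giving posterior SD = 1/√2.47652 = 0.635.
Posterior mean = (0.0134894·33.23 + 2.46303·26.45) / 2.47652 = 26.487.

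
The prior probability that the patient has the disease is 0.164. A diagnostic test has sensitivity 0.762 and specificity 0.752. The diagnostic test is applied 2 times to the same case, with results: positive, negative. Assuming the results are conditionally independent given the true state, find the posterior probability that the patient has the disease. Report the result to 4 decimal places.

Posterior P(H) ≈ 0.1602

Let H be the event that the patient has the disease; start with P(H) = 0.164. P('positive'|H) = 0.762, P('positive'|¬H) = 0.248.
Update on result 1 ('positive'): P(H) ← 0.762·0.1640 / (0.762·0.1640 + 0.248·0.8360) = 0.12497/0.33230 = 0.3761.
Update on result 2 ('negative'): P(H) ← 0.238·0.3761 / (0.238·0.3761 + 0.752·0.6239) = 0.089506/0.55870 = 0.1602.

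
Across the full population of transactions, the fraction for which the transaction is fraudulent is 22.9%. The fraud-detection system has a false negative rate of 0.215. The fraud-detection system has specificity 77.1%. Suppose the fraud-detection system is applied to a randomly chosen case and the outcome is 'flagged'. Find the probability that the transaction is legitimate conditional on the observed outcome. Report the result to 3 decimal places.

P(¬H | E) ≈ 0.496

Let H be the event that the transaction is fraudulent. P(H) = 0.229, so P(¬H) = 0.771. With E the 'flagged' result, P(E|H) = 0.785 and P(E|¬H) = 0.229.
P(E) = 0.785·0.229 + 0.229·0.771 = 0.17977 + 0.17656 = 0.35632.
By Bayes' theorem, P(H|E) = 0.17977 / 0.35632 = 0.504. Hence P(¬H|E) = 1 − 0.504 = 0.496.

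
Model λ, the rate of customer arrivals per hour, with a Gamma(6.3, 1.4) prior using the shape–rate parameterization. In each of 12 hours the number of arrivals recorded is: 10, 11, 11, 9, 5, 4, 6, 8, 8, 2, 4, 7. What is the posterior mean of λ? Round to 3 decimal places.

Posterior mean ≈ 6.813

Total count ∑xᵢ = 85 over n = 12 hours.
Gamma is conjugate to the Poisson likelihood: posterior is Gamma(shape = 6.3+85 = 91.3, rate = 1.4+12 = 13.4).
Posterior mean = shape/rate = 91.3/13.4 = 6.813.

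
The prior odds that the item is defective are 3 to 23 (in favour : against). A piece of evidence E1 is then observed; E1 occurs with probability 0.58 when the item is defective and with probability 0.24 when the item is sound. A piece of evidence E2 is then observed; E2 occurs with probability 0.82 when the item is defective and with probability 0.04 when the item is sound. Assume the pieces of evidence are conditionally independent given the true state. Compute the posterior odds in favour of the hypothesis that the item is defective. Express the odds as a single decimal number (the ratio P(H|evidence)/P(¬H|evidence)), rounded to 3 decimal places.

Prior odds = 3/23 = 0.13043. In log-odds, ln(0.13043) = -2.0369.
Add log likelihood ratios: ln(2.4167) + ln(20.500) = 3.9028.
Posterior log-odds = 1.8659, so posterior odds = exp(1.8659) = 6.4620.

Posterior odds ≈ 6.462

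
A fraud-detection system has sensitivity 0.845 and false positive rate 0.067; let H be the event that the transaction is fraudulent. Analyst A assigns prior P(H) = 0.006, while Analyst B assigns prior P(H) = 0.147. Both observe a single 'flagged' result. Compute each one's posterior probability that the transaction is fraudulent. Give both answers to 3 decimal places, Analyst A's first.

Analyst A: 0.071; Analyst B: 0.685

P('+'|H) = 0.845, P('+'|¬H) = 0.067.
Analyst A: numerator 0.845·0.006 = 0.0050700; evidence = 0.0050700+0.067·0.994 = 0.071668; posterior = 0.071.
Analyst B: numerator 0.845·0.147 = 0.12421; evidence = 0.12421+0.067·0.853 = 0.18137; posterior = 0.685.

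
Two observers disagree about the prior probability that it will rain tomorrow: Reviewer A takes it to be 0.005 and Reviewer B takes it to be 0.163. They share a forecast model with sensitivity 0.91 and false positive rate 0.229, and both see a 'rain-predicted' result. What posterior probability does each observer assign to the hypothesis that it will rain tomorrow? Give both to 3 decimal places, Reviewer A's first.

The likelihood ratio for a 'rain-predicted' result is 0.91/0.229 = 3.9738.
Reviewer A: prior odds 0.005/0.995 = 0.0050251; posterior odds 0.019969; posterior probability 0.020.
Reviewer B: prior odds 0.163/0.837 = 0.19474; posterior odds 0.77387; posterior probability 0.436.

Reviewer A: 0.020; Reviewer B: 0.436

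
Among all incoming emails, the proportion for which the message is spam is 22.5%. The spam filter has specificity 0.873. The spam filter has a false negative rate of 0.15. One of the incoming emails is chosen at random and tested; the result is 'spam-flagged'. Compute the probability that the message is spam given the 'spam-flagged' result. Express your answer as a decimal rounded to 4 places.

P(H | E) ≈ 0.6602

Write H for 'the message is spam'. Prior odds H:¬H = 0.225/0.775 = 0.29032. For the 'spam-flagged' outcome, the likelihood ratio is 0.85/0.127 = 6.6929.
Posterior odds = 0.29032 × 6.6929 = 1.9431, so P(H|E) = 1.9431/(1+1.9431) = 0.6602.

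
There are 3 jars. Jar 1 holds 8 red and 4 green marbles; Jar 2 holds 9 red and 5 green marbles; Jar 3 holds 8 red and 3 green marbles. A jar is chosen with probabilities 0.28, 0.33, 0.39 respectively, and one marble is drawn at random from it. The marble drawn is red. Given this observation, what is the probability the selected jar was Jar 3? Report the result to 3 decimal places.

Posterior probability ≈ 0.416

Tabulate prior·likelihood by source: [1] prior 0.28, lik 0.6667, product 0.1867; [2] prior 0.33, lik 0.6429, product 0.2121; [3] prior 0.39, lik 0.7273, product 0.2836.
Normalizing constant = 0.68245; the posterior for Jar 3 is its product over the sum, 0.2836/0.68245 = 0.416.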